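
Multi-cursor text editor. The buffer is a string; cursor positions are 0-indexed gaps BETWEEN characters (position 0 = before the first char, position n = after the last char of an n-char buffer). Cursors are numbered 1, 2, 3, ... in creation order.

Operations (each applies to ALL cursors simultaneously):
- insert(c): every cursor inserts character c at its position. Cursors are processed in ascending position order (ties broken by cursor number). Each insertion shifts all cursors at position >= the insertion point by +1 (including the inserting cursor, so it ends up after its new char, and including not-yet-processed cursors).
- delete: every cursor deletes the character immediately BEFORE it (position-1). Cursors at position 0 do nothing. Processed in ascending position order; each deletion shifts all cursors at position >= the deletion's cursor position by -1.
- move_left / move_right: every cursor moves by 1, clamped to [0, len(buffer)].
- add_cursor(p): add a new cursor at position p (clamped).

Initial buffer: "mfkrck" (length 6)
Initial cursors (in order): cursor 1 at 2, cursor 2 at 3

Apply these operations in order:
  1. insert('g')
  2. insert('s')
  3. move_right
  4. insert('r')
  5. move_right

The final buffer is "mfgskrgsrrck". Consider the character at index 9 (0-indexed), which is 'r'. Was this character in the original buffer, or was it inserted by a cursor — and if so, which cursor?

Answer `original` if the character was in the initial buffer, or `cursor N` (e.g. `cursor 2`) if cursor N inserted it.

Answer: cursor 2

Derivation:
After op 1 (insert('g')): buffer="mfgkgrck" (len 8), cursors c1@3 c2@5, authorship ..1.2...
After op 2 (insert('s')): buffer="mfgskgsrck" (len 10), cursors c1@4 c2@7, authorship ..11.22...
After op 3 (move_right): buffer="mfgskgsrck" (len 10), cursors c1@5 c2@8, authorship ..11.22...
After op 4 (insert('r')): buffer="mfgskrgsrrck" (len 12), cursors c1@6 c2@10, authorship ..11.122.2..
After op 5 (move_right): buffer="mfgskrgsrrck" (len 12), cursors c1@7 c2@11, authorship ..11.122.2..
Authorship (.=original, N=cursor N): . . 1 1 . 1 2 2 . 2 . .
Index 9: author = 2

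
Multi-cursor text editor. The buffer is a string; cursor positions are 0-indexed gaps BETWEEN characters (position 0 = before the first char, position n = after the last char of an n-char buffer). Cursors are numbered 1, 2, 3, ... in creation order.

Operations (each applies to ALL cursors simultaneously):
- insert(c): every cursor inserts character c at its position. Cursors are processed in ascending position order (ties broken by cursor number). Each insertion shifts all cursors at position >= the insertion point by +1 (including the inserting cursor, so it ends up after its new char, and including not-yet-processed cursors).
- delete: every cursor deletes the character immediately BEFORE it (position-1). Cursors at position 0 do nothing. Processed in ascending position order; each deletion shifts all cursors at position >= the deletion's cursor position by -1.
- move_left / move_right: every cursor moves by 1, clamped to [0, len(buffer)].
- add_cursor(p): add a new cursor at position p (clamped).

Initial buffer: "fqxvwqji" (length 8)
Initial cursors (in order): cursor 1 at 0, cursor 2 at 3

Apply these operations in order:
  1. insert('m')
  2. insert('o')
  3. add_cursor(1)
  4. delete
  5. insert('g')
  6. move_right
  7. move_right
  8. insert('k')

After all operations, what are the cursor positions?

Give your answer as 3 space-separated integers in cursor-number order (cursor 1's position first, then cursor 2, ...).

Answer: 6 12 6

Derivation:
After op 1 (insert('m')): buffer="mfqxmvwqji" (len 10), cursors c1@1 c2@5, authorship 1...2.....
After op 2 (insert('o')): buffer="mofqxmovwqji" (len 12), cursors c1@2 c2@7, authorship 11...22.....
After op 3 (add_cursor(1)): buffer="mofqxmovwqji" (len 12), cursors c3@1 c1@2 c2@7, authorship 11...22.....
After op 4 (delete): buffer="fqxmvwqji" (len 9), cursors c1@0 c3@0 c2@4, authorship ...2.....
After op 5 (insert('g')): buffer="ggfqxmgvwqji" (len 12), cursors c1@2 c3@2 c2@7, authorship 13...22.....
After op 6 (move_right): buffer="ggfqxmgvwqji" (len 12), cursors c1@3 c3@3 c2@8, authorship 13...22.....
After op 7 (move_right): buffer="ggfqxmgvwqji" (len 12), cursors c1@4 c3@4 c2@9, authorship 13...22.....
After op 8 (insert('k')): buffer="ggfqkkxmgvwkqji" (len 15), cursors c1@6 c3@6 c2@12, authorship 13..13.22..2...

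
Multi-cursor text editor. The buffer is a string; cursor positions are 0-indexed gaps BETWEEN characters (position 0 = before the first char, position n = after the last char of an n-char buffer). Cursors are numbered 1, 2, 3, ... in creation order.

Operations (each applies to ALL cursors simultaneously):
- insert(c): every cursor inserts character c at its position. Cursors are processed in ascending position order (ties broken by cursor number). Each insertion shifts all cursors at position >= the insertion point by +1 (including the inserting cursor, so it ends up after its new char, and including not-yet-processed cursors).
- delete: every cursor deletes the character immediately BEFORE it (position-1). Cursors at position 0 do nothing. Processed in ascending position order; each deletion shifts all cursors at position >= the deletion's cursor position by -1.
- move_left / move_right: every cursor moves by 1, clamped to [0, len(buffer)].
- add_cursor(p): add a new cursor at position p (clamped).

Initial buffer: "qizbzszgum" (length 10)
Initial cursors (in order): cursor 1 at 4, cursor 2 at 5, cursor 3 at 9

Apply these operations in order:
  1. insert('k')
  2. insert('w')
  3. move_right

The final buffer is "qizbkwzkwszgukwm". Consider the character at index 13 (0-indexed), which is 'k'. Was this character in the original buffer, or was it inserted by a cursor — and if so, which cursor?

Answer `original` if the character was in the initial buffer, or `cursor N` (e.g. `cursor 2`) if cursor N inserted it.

After op 1 (insert('k')): buffer="qizbkzkszgukm" (len 13), cursors c1@5 c2@7 c3@12, authorship ....1.2....3.
After op 2 (insert('w')): buffer="qizbkwzkwszgukwm" (len 16), cursors c1@6 c2@9 c3@15, authorship ....11.22....33.
After op 3 (move_right): buffer="qizbkwzkwszgukwm" (len 16), cursors c1@7 c2@10 c3@16, authorship ....11.22....33.
Authorship (.=original, N=cursor N): . . . . 1 1 . 2 2 . . . . 3 3 .
Index 13: author = 3

Answer: cursor 3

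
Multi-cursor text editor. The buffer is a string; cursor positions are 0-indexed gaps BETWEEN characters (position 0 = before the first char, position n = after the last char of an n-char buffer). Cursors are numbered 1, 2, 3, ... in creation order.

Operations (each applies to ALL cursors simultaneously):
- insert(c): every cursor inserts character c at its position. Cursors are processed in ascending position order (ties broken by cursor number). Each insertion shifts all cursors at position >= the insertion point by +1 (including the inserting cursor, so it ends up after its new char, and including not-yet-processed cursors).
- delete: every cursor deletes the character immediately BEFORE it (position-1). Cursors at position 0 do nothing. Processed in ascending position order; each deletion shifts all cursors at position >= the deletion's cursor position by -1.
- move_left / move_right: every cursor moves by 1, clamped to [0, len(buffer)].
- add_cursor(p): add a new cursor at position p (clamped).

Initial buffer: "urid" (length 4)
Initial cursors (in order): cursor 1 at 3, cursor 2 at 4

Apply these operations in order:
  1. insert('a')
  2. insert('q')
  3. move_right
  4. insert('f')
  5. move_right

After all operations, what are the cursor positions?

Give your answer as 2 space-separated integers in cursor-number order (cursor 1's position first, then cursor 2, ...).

Answer: 8 10

Derivation:
After op 1 (insert('a')): buffer="uriada" (len 6), cursors c1@4 c2@6, authorship ...1.2
After op 2 (insert('q')): buffer="uriaqdaq" (len 8), cursors c1@5 c2@8, authorship ...11.22
After op 3 (move_right): buffer="uriaqdaq" (len 8), cursors c1@6 c2@8, authorship ...11.22
After op 4 (insert('f')): buffer="uriaqdfaqf" (len 10), cursors c1@7 c2@10, authorship ...11.1222
After op 5 (move_right): buffer="uriaqdfaqf" (len 10), cursors c1@8 c2@10, authorship ...11.1222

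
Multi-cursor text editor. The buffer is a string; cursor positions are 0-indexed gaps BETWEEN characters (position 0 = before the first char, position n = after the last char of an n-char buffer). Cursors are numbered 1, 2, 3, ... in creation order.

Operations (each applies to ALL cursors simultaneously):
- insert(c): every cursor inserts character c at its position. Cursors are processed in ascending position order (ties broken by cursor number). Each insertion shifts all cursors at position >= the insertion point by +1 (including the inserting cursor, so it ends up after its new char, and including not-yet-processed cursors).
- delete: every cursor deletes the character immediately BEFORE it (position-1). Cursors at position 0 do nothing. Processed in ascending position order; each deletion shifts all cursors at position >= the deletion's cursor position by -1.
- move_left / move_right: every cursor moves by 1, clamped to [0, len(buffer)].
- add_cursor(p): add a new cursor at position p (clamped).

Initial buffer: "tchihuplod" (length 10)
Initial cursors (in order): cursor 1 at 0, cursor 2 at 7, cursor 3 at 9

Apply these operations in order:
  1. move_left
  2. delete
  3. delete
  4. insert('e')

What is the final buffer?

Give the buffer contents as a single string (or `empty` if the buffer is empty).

After op 1 (move_left): buffer="tchihuplod" (len 10), cursors c1@0 c2@6 c3@8, authorship ..........
After op 2 (delete): buffer="tchihpod" (len 8), cursors c1@0 c2@5 c3@6, authorship ........
After op 3 (delete): buffer="tchiod" (len 6), cursors c1@0 c2@4 c3@4, authorship ......
After op 4 (insert('e')): buffer="etchieeod" (len 9), cursors c1@1 c2@7 c3@7, authorship 1....23..

Answer: etchieeod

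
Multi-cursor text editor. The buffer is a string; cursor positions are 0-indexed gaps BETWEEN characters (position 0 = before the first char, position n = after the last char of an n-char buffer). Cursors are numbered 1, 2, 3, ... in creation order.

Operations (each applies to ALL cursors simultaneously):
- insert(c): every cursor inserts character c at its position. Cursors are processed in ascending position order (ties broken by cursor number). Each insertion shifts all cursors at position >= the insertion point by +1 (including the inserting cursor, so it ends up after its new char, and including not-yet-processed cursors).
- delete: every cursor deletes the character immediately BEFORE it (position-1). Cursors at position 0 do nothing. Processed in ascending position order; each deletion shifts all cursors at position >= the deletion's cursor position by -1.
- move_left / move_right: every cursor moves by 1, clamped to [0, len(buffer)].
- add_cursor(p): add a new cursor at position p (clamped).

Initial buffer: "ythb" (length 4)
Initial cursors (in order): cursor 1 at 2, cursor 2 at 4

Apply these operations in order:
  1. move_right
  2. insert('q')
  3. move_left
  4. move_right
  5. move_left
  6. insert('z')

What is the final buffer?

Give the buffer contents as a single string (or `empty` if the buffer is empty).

Answer: ythzqbzq

Derivation:
After op 1 (move_right): buffer="ythb" (len 4), cursors c1@3 c2@4, authorship ....
After op 2 (insert('q')): buffer="ythqbq" (len 6), cursors c1@4 c2@6, authorship ...1.2
After op 3 (move_left): buffer="ythqbq" (len 6), cursors c1@3 c2@5, authorship ...1.2
After op 4 (move_right): buffer="ythqbq" (len 6), cursors c1@4 c2@6, authorship ...1.2
After op 5 (move_left): buffer="ythqbq" (len 6), cursors c1@3 c2@5, authorship ...1.2
After op 6 (insert('z')): buffer="ythzqbzq" (len 8), cursors c1@4 c2@7, authorship ...11.22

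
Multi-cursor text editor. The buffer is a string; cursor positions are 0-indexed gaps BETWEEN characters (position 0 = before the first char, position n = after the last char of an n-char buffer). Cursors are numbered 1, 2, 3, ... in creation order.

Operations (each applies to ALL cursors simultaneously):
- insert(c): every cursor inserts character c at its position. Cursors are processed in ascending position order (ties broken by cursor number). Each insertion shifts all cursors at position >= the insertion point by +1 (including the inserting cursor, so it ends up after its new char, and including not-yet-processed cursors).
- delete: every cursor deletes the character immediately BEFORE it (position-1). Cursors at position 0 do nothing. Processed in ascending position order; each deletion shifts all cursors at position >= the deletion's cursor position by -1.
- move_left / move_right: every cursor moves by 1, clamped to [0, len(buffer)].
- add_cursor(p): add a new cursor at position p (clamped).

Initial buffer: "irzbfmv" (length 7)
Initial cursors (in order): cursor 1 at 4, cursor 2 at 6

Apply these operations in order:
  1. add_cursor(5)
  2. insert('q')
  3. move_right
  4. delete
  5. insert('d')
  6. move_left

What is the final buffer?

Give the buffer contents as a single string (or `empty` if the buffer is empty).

After op 1 (add_cursor(5)): buffer="irzbfmv" (len 7), cursors c1@4 c3@5 c2@6, authorship .......
After op 2 (insert('q')): buffer="irzbqfqmqv" (len 10), cursors c1@5 c3@7 c2@9, authorship ....1.3.2.
After op 3 (move_right): buffer="irzbqfqmqv" (len 10), cursors c1@6 c3@8 c2@10, authorship ....1.3.2.
After op 4 (delete): buffer="irzbqqq" (len 7), cursors c1@5 c3@6 c2@7, authorship ....132
After op 5 (insert('d')): buffer="irzbqdqdqd" (len 10), cursors c1@6 c3@8 c2@10, authorship ....113322
After op 6 (move_left): buffer="irzbqdqdqd" (len 10), cursors c1@5 c3@7 c2@9, authorship ....113322

Answer: irzbqdqdqd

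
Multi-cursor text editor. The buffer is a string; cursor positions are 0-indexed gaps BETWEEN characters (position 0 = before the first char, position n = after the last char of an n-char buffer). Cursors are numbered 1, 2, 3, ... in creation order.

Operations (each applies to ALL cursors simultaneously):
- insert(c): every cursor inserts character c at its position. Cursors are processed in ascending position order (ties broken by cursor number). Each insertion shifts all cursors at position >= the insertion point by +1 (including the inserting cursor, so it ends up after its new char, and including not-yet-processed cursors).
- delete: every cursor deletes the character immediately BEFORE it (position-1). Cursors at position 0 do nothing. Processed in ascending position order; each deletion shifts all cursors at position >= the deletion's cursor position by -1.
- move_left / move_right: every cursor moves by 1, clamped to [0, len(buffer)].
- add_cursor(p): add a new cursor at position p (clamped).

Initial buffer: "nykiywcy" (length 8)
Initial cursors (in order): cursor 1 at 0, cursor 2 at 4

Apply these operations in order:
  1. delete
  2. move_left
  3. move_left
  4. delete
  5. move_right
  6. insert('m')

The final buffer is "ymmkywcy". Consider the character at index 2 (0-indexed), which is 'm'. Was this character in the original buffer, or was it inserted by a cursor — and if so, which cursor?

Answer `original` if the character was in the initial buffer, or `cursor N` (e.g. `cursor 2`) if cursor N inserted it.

Answer: cursor 2

Derivation:
After op 1 (delete): buffer="nykywcy" (len 7), cursors c1@0 c2@3, authorship .......
After op 2 (move_left): buffer="nykywcy" (len 7), cursors c1@0 c2@2, authorship .......
After op 3 (move_left): buffer="nykywcy" (len 7), cursors c1@0 c2@1, authorship .......
After op 4 (delete): buffer="ykywcy" (len 6), cursors c1@0 c2@0, authorship ......
After op 5 (move_right): buffer="ykywcy" (len 6), cursors c1@1 c2@1, authorship ......
After op 6 (insert('m')): buffer="ymmkywcy" (len 8), cursors c1@3 c2@3, authorship .12.....
Authorship (.=original, N=cursor N): . 1 2 . . . . .
Index 2: author = 2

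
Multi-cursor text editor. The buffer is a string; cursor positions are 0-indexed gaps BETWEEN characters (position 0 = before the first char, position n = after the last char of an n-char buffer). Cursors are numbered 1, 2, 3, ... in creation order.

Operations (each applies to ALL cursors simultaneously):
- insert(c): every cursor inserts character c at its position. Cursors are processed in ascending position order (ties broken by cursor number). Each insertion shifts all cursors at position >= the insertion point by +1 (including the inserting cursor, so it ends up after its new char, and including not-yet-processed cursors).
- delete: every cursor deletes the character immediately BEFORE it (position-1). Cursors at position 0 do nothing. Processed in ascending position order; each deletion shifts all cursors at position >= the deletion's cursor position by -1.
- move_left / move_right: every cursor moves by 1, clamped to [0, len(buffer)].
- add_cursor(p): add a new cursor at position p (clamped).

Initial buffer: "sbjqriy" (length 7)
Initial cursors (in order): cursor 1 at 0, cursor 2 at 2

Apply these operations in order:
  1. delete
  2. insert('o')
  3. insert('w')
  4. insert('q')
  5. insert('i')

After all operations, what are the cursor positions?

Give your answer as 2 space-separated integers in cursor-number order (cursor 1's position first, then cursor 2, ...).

Answer: 4 9

Derivation:
After op 1 (delete): buffer="sjqriy" (len 6), cursors c1@0 c2@1, authorship ......
After op 2 (insert('o')): buffer="osojqriy" (len 8), cursors c1@1 c2@3, authorship 1.2.....
After op 3 (insert('w')): buffer="owsowjqriy" (len 10), cursors c1@2 c2@5, authorship 11.22.....
After op 4 (insert('q')): buffer="owqsowqjqriy" (len 12), cursors c1@3 c2@7, authorship 111.222.....
After op 5 (insert('i')): buffer="owqisowqijqriy" (len 14), cursors c1@4 c2@9, authorship 1111.2222.....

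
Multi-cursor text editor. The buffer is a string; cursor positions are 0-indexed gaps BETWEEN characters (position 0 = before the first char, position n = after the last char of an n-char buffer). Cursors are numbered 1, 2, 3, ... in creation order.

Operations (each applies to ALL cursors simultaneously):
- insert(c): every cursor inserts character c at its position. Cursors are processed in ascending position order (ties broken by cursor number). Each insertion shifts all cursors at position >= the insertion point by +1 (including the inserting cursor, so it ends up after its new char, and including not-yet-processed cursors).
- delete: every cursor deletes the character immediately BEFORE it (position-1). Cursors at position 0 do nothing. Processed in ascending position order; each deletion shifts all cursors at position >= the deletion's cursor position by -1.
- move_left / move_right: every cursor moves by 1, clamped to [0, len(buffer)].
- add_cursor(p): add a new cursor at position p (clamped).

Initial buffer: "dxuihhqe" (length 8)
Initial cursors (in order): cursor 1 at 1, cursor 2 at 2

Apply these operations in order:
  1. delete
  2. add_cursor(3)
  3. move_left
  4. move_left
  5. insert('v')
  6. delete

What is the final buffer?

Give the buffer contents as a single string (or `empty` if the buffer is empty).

After op 1 (delete): buffer="uihhqe" (len 6), cursors c1@0 c2@0, authorship ......
After op 2 (add_cursor(3)): buffer="uihhqe" (len 6), cursors c1@0 c2@0 c3@3, authorship ......
After op 3 (move_left): buffer="uihhqe" (len 6), cursors c1@0 c2@0 c3@2, authorship ......
After op 4 (move_left): buffer="uihhqe" (len 6), cursors c1@0 c2@0 c3@1, authorship ......
After op 5 (insert('v')): buffer="vvuvihhqe" (len 9), cursors c1@2 c2@2 c3@4, authorship 12.3.....
After op 6 (delete): buffer="uihhqe" (len 6), cursors c1@0 c2@0 c3@1, authorship ......

Answer: uihhqe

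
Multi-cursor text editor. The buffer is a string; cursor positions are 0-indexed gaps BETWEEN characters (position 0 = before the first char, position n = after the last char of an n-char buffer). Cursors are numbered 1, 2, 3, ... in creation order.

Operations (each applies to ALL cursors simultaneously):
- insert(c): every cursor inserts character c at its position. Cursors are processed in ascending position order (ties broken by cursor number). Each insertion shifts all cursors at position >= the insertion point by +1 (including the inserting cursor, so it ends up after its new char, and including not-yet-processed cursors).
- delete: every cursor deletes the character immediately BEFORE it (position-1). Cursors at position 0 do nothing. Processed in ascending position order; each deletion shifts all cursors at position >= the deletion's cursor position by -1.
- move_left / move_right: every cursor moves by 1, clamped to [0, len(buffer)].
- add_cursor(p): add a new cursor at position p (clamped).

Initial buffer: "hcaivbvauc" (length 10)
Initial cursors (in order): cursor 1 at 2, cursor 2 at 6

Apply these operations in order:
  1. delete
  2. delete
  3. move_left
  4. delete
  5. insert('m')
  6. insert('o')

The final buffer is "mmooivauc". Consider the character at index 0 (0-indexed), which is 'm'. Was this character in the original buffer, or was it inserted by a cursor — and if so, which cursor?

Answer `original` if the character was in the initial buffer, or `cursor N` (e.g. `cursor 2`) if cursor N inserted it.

After op 1 (delete): buffer="haivvauc" (len 8), cursors c1@1 c2@4, authorship ........
After op 2 (delete): buffer="aivauc" (len 6), cursors c1@0 c2@2, authorship ......
After op 3 (move_left): buffer="aivauc" (len 6), cursors c1@0 c2@1, authorship ......
After op 4 (delete): buffer="ivauc" (len 5), cursors c1@0 c2@0, authorship .....
After op 5 (insert('m')): buffer="mmivauc" (len 7), cursors c1@2 c2@2, authorship 12.....
After op 6 (insert('o')): buffer="mmooivauc" (len 9), cursors c1@4 c2@4, authorship 1212.....
Authorship (.=original, N=cursor N): 1 2 1 2 . . . . .
Index 0: author = 1

Answer: cursor 1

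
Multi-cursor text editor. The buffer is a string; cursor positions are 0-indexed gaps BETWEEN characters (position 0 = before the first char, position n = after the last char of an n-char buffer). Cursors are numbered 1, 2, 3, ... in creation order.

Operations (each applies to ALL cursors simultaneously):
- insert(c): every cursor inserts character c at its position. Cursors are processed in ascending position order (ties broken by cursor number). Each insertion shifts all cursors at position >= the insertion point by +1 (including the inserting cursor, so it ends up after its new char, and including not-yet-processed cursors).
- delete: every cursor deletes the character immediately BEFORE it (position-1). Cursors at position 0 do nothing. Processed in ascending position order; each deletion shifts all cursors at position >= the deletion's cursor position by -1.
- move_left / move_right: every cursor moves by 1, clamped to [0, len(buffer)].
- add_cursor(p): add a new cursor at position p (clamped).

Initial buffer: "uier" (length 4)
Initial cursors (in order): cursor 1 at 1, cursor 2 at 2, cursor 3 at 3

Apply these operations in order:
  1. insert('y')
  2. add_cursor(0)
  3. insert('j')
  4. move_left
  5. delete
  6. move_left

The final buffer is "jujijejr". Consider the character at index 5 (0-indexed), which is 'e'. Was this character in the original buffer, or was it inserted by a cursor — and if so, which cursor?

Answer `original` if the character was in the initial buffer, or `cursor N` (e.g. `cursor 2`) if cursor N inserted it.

After op 1 (insert('y')): buffer="uyiyeyr" (len 7), cursors c1@2 c2@4 c3@6, authorship .1.2.3.
After op 2 (add_cursor(0)): buffer="uyiyeyr" (len 7), cursors c4@0 c1@2 c2@4 c3@6, authorship .1.2.3.
After op 3 (insert('j')): buffer="juyjiyjeyjr" (len 11), cursors c4@1 c1@4 c2@7 c3@10, authorship 4.11.22.33.
After op 4 (move_left): buffer="juyjiyjeyjr" (len 11), cursors c4@0 c1@3 c2@6 c3@9, authorship 4.11.22.33.
After op 5 (delete): buffer="jujijejr" (len 8), cursors c4@0 c1@2 c2@4 c3@6, authorship 4.1.2.3.
After op 6 (move_left): buffer="jujijejr" (len 8), cursors c4@0 c1@1 c2@3 c3@5, authorship 4.1.2.3.
Authorship (.=original, N=cursor N): 4 . 1 . 2 . 3 .
Index 5: author = original

Answer: original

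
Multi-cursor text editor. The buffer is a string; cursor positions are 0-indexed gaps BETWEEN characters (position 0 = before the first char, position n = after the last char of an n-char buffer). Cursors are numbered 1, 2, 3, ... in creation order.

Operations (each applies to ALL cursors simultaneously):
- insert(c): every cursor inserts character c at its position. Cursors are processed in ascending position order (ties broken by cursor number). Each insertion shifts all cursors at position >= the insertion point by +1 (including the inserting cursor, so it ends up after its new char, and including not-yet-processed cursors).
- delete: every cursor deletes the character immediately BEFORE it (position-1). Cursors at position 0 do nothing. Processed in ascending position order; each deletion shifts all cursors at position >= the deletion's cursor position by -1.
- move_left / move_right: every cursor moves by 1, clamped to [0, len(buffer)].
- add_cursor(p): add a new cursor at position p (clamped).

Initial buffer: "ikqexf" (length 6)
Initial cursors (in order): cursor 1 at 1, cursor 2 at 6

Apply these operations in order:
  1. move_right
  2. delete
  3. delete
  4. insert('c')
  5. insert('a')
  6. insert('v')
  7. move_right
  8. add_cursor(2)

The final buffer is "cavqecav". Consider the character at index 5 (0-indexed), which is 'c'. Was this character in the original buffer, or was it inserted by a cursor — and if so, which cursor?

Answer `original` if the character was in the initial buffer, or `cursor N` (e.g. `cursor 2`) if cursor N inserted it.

Answer: cursor 2

Derivation:
After op 1 (move_right): buffer="ikqexf" (len 6), cursors c1@2 c2@6, authorship ......
After op 2 (delete): buffer="iqex" (len 4), cursors c1@1 c2@4, authorship ....
After op 3 (delete): buffer="qe" (len 2), cursors c1@0 c2@2, authorship ..
After op 4 (insert('c')): buffer="cqec" (len 4), cursors c1@1 c2@4, authorship 1..2
After op 5 (insert('a')): buffer="caqeca" (len 6), cursors c1@2 c2@6, authorship 11..22
After op 6 (insert('v')): buffer="cavqecav" (len 8), cursors c1@3 c2@8, authorship 111..222
After op 7 (move_right): buffer="cavqecav" (len 8), cursors c1@4 c2@8, authorship 111..222
After op 8 (add_cursor(2)): buffer="cavqecav" (len 8), cursors c3@2 c1@4 c2@8, authorship 111..222
Authorship (.=original, N=cursor N): 1 1 1 . . 2 2 2
Index 5: author = 2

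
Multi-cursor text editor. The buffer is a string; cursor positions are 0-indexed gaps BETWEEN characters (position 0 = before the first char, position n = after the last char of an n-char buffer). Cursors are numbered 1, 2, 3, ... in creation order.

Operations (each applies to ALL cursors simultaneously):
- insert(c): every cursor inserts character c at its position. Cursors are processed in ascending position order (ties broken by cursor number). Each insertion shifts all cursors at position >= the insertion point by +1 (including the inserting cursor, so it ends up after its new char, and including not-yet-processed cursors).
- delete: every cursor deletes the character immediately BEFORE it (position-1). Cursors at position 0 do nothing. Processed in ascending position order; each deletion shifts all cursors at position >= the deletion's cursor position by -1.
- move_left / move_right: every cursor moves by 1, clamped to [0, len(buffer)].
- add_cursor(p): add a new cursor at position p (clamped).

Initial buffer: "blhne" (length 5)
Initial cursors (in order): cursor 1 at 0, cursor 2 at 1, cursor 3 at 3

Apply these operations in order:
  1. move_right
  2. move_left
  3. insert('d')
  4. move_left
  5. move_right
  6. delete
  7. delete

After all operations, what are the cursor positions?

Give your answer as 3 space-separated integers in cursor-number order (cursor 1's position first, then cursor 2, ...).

Answer: 0 0 1

Derivation:
After op 1 (move_right): buffer="blhne" (len 5), cursors c1@1 c2@2 c3@4, authorship .....
After op 2 (move_left): buffer="blhne" (len 5), cursors c1@0 c2@1 c3@3, authorship .....
After op 3 (insert('d')): buffer="dbdlhdne" (len 8), cursors c1@1 c2@3 c3@6, authorship 1.2..3..
After op 4 (move_left): buffer="dbdlhdne" (len 8), cursors c1@0 c2@2 c3@5, authorship 1.2..3..
After op 5 (move_right): buffer="dbdlhdne" (len 8), cursors c1@1 c2@3 c3@6, authorship 1.2..3..
After op 6 (delete): buffer="blhne" (len 5), cursors c1@0 c2@1 c3@3, authorship .....
After op 7 (delete): buffer="lne" (len 3), cursors c1@0 c2@0 c3@1, authorship ...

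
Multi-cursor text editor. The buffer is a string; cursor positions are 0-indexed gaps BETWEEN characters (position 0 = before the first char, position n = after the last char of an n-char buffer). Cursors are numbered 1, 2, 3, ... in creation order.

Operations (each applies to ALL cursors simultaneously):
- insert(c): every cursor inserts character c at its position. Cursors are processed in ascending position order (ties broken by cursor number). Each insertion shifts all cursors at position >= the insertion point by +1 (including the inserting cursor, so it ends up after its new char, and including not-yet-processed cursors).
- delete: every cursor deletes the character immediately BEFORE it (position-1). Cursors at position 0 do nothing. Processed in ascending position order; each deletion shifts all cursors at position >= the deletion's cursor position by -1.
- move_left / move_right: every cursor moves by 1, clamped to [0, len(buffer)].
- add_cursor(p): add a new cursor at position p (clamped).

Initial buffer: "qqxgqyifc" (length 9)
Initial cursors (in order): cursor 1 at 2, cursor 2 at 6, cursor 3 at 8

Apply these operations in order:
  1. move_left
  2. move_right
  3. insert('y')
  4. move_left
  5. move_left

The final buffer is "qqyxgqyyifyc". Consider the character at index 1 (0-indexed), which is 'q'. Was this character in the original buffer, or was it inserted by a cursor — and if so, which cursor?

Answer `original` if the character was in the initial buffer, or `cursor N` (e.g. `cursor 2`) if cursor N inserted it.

After op 1 (move_left): buffer="qqxgqyifc" (len 9), cursors c1@1 c2@5 c3@7, authorship .........
After op 2 (move_right): buffer="qqxgqyifc" (len 9), cursors c1@2 c2@6 c3@8, authorship .........
After op 3 (insert('y')): buffer="qqyxgqyyifyc" (len 12), cursors c1@3 c2@8 c3@11, authorship ..1....2..3.
After op 4 (move_left): buffer="qqyxgqyyifyc" (len 12), cursors c1@2 c2@7 c3@10, authorship ..1....2..3.
After op 5 (move_left): buffer="qqyxgqyyifyc" (len 12), cursors c1@1 c2@6 c3@9, authorship ..1....2..3.
Authorship (.=original, N=cursor N): . . 1 . . . . 2 . . 3 .
Index 1: author = original

Answer: original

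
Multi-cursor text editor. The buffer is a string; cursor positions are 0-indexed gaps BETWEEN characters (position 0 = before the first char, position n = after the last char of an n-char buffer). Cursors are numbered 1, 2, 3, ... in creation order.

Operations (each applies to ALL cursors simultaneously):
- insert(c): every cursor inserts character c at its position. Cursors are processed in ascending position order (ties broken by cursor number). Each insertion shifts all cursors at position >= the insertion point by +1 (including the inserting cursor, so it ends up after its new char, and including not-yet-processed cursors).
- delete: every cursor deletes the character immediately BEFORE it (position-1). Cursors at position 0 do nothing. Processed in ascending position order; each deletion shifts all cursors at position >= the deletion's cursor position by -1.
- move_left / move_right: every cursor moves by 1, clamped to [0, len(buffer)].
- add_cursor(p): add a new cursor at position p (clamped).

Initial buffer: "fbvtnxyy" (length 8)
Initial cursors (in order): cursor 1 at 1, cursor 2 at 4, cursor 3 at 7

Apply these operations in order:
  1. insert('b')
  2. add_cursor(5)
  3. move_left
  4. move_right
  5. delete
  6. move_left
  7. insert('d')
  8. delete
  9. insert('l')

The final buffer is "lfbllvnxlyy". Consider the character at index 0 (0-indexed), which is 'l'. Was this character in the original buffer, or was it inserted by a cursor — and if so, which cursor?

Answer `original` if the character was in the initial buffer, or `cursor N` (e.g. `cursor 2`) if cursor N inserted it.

Answer: cursor 1

Derivation:
After op 1 (insert('b')): buffer="fbbvtbnxyby" (len 11), cursors c1@2 c2@6 c3@10, authorship .1...2...3.
After op 2 (add_cursor(5)): buffer="fbbvtbnxyby" (len 11), cursors c1@2 c4@5 c2@6 c3@10, authorship .1...2...3.
After op 3 (move_left): buffer="fbbvtbnxyby" (len 11), cursors c1@1 c4@4 c2@5 c3@9, authorship .1...2...3.
After op 4 (move_right): buffer="fbbvtbnxyby" (len 11), cursors c1@2 c4@5 c2@6 c3@10, authorship .1...2...3.
After op 5 (delete): buffer="fbvnxyy" (len 7), cursors c1@1 c2@3 c4@3 c3@6, authorship .......
After op 6 (move_left): buffer="fbvnxyy" (len 7), cursors c1@0 c2@2 c4@2 c3@5, authorship .......
After op 7 (insert('d')): buffer="dfbddvnxdyy" (len 11), cursors c1@1 c2@5 c4@5 c3@9, authorship 1..24...3..
After op 8 (delete): buffer="fbvnxyy" (len 7), cursors c1@0 c2@2 c4@2 c3@5, authorship .......
After op 9 (insert('l')): buffer="lfbllvnxlyy" (len 11), cursors c1@1 c2@5 c4@5 c3@9, authorship 1..24...3..
Authorship (.=original, N=cursor N): 1 . . 2 4 . . . 3 . .
Index 0: author = 1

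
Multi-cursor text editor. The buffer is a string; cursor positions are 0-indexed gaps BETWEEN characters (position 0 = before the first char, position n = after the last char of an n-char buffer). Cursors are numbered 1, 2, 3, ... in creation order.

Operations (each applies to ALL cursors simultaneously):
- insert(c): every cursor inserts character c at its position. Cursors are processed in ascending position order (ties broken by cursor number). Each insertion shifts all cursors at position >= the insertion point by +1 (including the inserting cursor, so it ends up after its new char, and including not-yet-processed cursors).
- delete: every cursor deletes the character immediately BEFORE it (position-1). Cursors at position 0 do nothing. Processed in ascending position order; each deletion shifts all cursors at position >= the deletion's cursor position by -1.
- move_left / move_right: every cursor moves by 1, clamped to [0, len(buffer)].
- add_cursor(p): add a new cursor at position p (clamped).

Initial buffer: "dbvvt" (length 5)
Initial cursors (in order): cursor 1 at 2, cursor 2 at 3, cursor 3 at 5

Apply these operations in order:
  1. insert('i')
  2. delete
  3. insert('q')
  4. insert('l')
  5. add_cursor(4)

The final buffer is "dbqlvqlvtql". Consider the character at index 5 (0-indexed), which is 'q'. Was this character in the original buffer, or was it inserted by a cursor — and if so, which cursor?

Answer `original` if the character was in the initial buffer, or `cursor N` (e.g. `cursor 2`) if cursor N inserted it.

Answer: cursor 2

Derivation:
After op 1 (insert('i')): buffer="dbivivti" (len 8), cursors c1@3 c2@5 c3@8, authorship ..1.2..3
After op 2 (delete): buffer="dbvvt" (len 5), cursors c1@2 c2@3 c3@5, authorship .....
After op 3 (insert('q')): buffer="dbqvqvtq" (len 8), cursors c1@3 c2@5 c3@8, authorship ..1.2..3
After op 4 (insert('l')): buffer="dbqlvqlvtql" (len 11), cursors c1@4 c2@7 c3@11, authorship ..11.22..33
After op 5 (add_cursor(4)): buffer="dbqlvqlvtql" (len 11), cursors c1@4 c4@4 c2@7 c3@11, authorship ..11.22..33
Authorship (.=original, N=cursor N): . . 1 1 . 2 2 . . 3 3
Index 5: author = 2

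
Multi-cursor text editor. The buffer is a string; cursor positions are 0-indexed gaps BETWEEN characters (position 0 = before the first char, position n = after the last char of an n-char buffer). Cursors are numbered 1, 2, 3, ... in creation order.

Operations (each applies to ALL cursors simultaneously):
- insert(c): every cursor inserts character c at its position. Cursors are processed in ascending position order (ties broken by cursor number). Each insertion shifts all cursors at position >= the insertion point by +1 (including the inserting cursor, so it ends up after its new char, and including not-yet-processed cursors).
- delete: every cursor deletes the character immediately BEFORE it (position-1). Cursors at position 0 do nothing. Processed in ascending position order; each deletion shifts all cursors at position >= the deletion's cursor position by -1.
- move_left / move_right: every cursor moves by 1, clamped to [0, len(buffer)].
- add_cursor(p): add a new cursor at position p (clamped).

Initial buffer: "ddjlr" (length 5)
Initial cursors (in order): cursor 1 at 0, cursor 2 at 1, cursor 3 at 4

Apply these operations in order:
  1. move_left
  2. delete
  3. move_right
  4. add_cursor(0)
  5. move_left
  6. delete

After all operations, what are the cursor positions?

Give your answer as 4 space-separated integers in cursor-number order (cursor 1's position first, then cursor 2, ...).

After op 1 (move_left): buffer="ddjlr" (len 5), cursors c1@0 c2@0 c3@3, authorship .....
After op 2 (delete): buffer="ddlr" (len 4), cursors c1@0 c2@0 c3@2, authorship ....
After op 3 (move_right): buffer="ddlr" (len 4), cursors c1@1 c2@1 c3@3, authorship ....
After op 4 (add_cursor(0)): buffer="ddlr" (len 4), cursors c4@0 c1@1 c2@1 c3@3, authorship ....
After op 5 (move_left): buffer="ddlr" (len 4), cursors c1@0 c2@0 c4@0 c3@2, authorship ....
After op 6 (delete): buffer="dlr" (len 3), cursors c1@0 c2@0 c4@0 c3@1, authorship ...

Answer: 0 0 1 0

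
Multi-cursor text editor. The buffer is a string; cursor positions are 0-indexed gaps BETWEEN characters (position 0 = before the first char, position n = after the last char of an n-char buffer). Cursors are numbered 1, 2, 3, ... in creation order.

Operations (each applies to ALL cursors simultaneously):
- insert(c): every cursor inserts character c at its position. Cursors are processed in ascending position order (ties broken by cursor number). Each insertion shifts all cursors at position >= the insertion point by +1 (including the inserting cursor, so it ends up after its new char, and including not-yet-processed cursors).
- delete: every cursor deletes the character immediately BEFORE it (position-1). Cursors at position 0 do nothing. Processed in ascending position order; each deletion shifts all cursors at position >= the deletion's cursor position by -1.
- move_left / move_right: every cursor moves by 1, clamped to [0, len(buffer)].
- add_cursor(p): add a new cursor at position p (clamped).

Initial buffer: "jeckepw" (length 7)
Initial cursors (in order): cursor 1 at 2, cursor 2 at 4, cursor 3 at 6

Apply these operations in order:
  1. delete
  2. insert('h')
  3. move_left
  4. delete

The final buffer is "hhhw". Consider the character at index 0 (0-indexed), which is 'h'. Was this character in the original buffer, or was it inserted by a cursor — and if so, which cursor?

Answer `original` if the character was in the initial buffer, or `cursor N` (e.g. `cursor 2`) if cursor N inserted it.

Answer: cursor 1

Derivation:
After op 1 (delete): buffer="jcew" (len 4), cursors c1@1 c2@2 c3@3, authorship ....
After op 2 (insert('h')): buffer="jhchehw" (len 7), cursors c1@2 c2@4 c3@6, authorship .1.2.3.
After op 3 (move_left): buffer="jhchehw" (len 7), cursors c1@1 c2@3 c3@5, authorship .1.2.3.
After op 4 (delete): buffer="hhhw" (len 4), cursors c1@0 c2@1 c3@2, authorship 123.
Authorship (.=original, N=cursor N): 1 2 3 .
Index 0: author = 1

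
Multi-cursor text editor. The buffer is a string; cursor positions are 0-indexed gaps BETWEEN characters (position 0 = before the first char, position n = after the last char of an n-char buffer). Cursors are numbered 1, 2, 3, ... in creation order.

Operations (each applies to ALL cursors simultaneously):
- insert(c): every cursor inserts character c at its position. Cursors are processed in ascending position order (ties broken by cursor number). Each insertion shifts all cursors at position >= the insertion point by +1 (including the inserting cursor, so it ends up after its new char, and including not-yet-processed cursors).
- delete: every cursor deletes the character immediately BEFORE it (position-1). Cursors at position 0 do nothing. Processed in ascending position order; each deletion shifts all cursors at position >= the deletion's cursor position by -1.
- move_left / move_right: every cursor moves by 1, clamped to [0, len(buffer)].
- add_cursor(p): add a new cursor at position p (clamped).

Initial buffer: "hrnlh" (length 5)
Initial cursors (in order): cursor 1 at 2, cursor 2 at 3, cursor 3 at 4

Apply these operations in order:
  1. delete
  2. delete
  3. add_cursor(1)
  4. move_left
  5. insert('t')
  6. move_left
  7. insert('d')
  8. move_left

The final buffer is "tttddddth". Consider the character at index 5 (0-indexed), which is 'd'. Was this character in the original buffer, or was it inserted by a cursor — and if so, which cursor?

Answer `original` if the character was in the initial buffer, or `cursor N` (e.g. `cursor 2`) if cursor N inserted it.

Answer: cursor 3

Derivation:
After op 1 (delete): buffer="hh" (len 2), cursors c1@1 c2@1 c3@1, authorship ..
After op 2 (delete): buffer="h" (len 1), cursors c1@0 c2@0 c3@0, authorship .
After op 3 (add_cursor(1)): buffer="h" (len 1), cursors c1@0 c2@0 c3@0 c4@1, authorship .
After op 4 (move_left): buffer="h" (len 1), cursors c1@0 c2@0 c3@0 c4@0, authorship .
After op 5 (insert('t')): buffer="tttth" (len 5), cursors c1@4 c2@4 c3@4 c4@4, authorship 1234.
After op 6 (move_left): buffer="tttth" (len 5), cursors c1@3 c2@3 c3@3 c4@3, authorship 1234.
After op 7 (insert('d')): buffer="tttddddth" (len 9), cursors c1@7 c2@7 c3@7 c4@7, authorship 12312344.
After op 8 (move_left): buffer="tttddddth" (len 9), cursors c1@6 c2@6 c3@6 c4@6, authorship 12312344.
Authorship (.=original, N=cursor N): 1 2 3 1 2 3 4 4 .
Index 5: author = 3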